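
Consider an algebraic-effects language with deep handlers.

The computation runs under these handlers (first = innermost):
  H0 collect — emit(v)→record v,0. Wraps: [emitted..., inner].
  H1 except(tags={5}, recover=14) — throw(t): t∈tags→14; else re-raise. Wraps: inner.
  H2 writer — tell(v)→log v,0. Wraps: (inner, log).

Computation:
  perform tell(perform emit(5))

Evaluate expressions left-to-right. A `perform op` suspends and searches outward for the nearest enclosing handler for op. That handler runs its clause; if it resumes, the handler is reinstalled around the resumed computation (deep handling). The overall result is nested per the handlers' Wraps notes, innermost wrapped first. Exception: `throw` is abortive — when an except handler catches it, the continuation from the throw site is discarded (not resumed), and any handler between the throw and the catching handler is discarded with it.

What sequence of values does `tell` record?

Answer: (0)

Evaluation trace:
emit(5) @ H0 ⇒ out+=5
tell(0) @ H2 ⇒ log+=0
H0 returns [5, 0]
H1 returns [5, 0]
H2 returns ([5, 0], (0))
= ([5, 0], (0))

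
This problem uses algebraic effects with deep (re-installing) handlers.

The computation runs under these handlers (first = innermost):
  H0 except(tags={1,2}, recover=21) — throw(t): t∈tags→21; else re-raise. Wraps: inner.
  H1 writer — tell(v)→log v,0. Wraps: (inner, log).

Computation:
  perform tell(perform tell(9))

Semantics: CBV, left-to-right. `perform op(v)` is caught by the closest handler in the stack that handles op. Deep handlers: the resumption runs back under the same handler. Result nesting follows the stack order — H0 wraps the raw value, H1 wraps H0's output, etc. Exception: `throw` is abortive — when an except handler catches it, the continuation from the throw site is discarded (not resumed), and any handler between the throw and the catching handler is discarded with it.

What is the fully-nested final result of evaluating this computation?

Step-by-step:
tell(9) @ H1 ⇒ log+=9
tell(0) @ H1 ⇒ log+=0
H0 returns 0
H1 returns (0, (9, 0))
= (0, (9, 0))

Answer: (0, (9, 0))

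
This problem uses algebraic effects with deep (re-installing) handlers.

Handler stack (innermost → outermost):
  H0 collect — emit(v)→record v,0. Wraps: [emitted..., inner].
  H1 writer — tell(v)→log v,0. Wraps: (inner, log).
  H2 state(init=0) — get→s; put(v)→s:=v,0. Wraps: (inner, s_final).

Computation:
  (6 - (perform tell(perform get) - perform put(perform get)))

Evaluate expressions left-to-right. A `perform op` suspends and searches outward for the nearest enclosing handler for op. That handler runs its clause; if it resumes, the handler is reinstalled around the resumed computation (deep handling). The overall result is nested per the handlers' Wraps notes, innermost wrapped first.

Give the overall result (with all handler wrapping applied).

Evaluation trace:
get @ H2 ⇒ 0
tell(0) @ H1 ⇒ log+=0
get @ H2 ⇒ 0
put(0) @ H2 ⇒ s:=0
H0 returns [6]
H1 returns ([6], (0))
H2 returns (([6], (0)), 0)
= (([6], (0)), 0)

Answer: (([6], (0)), 0)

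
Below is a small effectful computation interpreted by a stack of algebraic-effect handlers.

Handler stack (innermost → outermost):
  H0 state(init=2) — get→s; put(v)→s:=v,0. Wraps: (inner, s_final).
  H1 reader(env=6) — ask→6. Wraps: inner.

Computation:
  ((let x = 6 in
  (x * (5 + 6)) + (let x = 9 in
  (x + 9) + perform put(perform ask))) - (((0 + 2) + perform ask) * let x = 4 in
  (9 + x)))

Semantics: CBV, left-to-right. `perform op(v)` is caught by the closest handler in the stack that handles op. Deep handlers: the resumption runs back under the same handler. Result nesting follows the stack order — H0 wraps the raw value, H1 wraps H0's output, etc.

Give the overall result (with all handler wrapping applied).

Answer: (-20, 6)

Working:
ask @ H1 ⇒ 6
put(6) @ H0 ⇒ s:=6
ask @ H1 ⇒ 6
H0 returns (-20, 6)
H1 returns (-20, 6)
= (-20, 6)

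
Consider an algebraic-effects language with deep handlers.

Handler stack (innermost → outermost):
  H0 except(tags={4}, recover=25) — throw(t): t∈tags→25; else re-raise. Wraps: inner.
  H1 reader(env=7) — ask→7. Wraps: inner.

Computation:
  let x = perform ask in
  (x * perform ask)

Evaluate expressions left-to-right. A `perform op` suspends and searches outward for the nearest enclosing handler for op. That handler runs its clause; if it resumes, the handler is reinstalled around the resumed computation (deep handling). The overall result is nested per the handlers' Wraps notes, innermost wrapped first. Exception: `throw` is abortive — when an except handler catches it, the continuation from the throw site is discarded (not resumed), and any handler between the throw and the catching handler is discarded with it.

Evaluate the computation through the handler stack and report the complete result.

Working:
ask @ H1 ⇒ 7
ask @ H1 ⇒ 7
H0 returns 49
H1 returns 49
= 49

Answer: 49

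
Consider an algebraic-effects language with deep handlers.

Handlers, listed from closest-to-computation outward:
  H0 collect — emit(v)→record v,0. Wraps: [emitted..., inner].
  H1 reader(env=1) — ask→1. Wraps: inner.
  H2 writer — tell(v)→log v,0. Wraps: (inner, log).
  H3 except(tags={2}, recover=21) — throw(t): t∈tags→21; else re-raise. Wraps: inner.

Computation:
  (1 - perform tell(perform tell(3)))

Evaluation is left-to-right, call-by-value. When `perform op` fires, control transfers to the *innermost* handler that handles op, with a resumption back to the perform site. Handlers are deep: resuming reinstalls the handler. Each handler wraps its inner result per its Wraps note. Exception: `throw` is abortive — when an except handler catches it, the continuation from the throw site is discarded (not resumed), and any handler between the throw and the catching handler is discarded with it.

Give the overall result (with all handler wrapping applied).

Step-by-step:
tell(3) @ H2 ⇒ log+=3
tell(0) @ H2 ⇒ log+=0
H0 returns [1]
H1 returns [1]
H2 returns ([1], (3, 0))
H3 returns ([1], (3, 0))
= ([1], (3, 0))

Answer: ([1], (3, 0))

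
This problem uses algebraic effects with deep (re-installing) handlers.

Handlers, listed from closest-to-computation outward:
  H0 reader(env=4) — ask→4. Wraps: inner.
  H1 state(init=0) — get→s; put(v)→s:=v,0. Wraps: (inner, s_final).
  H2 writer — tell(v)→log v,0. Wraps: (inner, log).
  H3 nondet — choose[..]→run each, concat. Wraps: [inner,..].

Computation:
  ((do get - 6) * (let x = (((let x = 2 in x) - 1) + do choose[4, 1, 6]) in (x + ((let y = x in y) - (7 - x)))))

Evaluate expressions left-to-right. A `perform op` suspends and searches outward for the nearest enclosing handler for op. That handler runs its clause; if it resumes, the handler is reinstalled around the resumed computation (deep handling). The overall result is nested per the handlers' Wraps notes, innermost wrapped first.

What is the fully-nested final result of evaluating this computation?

Step-by-step:
get @ H1 ⇒ 0
choose[4, 1, 6] @ H3
  branch[0] choose=4:
    H0 returns -48
    H1 returns (-48, 0)
    H2 returns ((-48, 0), ())
    H3 returns [((-48, 0), ())]
  branch[1] choose=1:
    H0 returns 6
    H1 returns (6, 0)
    H2 returns ((6, 0), ())
    H3 returns [((6, 0), ())]
  branch[2] choose=6:
    H0 returns -84
    H1 returns (-84, 0)
    H2 returns ((-84, 0), ())
    H3 returns [((-84, 0), ())]
= [((-48, 0), ()), ((6, 0), ()), ((-84, 0), ())]

Answer: [((-48, 0), ()), ((6, 0), ()), ((-84, 0), ())]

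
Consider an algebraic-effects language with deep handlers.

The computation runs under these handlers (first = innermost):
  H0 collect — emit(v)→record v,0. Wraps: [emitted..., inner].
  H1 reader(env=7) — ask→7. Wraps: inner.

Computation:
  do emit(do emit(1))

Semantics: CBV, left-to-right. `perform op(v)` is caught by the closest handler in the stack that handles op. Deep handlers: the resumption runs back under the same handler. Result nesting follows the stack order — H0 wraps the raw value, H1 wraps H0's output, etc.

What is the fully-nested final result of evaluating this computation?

Answer: [1, 0, 0]

Working:
emit(1) @ H0 ⇒ out+=1
emit(0) @ H0 ⇒ out+=0
H0 returns [1, 0, 0]
H1 returns [1, 0, 0]
= [1, 0, 0]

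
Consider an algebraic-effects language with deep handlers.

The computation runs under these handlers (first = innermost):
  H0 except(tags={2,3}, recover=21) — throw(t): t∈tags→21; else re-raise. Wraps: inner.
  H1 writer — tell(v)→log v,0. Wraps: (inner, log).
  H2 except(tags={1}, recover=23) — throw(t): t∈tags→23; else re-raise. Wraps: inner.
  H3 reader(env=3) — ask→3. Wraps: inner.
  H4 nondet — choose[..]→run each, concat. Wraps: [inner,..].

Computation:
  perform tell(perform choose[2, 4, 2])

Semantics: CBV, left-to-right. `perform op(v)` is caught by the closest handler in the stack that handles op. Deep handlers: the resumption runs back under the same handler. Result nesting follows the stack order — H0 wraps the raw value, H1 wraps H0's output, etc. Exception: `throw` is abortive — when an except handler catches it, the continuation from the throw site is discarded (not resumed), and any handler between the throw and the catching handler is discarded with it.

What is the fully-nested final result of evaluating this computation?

Working:
choose[2, 4, 2] @ H4
  branch[0] choose=2:
    tell(2) @ H1 ⇒ log+=2
    H0 returns 0
    H1 returns (0, (2))
    H2 returns (0, (2))
    H3 returns (0, (2))
    H4 returns [(0, (2))]
  branch[1] choose=4:
    tell(4) @ H1 ⇒ log+=4
    H0 returns 0
    H1 returns (0, (4))
    H2 returns (0, (4))
    H3 returns (0, (4))
    H4 returns [(0, (4))]
  branch[2] choose=2:
    tell(2) @ H1 ⇒ log+=2
    H0 returns 0
    H1 returns (0, (2))
    H2 returns (0, (2))
    H3 returns (0, (2))
    H4 returns [(0, (2))]
= [(0, (2)), (0, (4)), (0, (2))]

Answer: [(0, (2)), (0, (4)), (0, (2))]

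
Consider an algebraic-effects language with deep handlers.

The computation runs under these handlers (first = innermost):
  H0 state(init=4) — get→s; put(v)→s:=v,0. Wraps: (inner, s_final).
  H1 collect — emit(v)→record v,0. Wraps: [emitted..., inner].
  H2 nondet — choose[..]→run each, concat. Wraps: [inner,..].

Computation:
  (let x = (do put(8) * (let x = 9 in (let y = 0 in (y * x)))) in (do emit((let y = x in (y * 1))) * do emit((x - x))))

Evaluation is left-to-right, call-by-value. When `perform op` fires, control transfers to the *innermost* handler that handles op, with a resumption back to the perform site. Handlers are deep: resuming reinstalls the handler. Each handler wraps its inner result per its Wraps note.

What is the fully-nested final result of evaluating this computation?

Evaluation trace:
put(8) @ H0 ⇒ s:=8
emit(0) @ H1 ⇒ out+=0
emit(0) @ H1 ⇒ out+=0
H0 returns (0, 8)
H1 returns [0, 0, (0, 8)]
H2 returns [[0, 0, (0, 8)]]
= [[0, 0, (0, 8)]]

Answer: [[0, 0, (0, 8)]]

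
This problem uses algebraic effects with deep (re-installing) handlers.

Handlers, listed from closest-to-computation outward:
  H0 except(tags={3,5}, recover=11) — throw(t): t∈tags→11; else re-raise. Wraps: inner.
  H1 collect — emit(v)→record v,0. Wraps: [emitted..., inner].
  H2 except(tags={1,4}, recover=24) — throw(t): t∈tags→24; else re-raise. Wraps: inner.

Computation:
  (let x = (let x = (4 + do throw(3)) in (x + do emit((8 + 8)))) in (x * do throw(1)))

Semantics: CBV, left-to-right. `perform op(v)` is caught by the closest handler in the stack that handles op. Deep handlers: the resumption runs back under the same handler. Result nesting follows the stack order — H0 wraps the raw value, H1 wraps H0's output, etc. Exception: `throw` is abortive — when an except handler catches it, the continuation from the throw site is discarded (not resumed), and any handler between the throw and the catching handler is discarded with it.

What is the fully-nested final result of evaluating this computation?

Evaluation trace:
throw(3) @ H0 caught ⇒ 11
H1 returns [11]
H2 returns [11]
= [11]

Answer: [11]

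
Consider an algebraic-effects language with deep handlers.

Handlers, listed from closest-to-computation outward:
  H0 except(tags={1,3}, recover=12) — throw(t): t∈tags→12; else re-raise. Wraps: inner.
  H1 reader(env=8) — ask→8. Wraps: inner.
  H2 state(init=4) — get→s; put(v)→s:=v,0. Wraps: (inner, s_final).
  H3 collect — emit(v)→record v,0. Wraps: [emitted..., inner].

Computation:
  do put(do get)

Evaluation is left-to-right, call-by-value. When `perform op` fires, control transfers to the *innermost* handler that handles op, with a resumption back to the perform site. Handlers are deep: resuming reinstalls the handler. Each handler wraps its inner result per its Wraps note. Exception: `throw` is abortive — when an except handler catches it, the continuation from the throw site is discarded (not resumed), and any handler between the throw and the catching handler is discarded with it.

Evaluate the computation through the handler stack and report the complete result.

Evaluation trace:
get @ H2 ⇒ 4
put(4) @ H2 ⇒ s:=4
H0 returns 0
H1 returns 0
H2 returns (0, 4)
H3 returns [(0, 4)]
= [(0, 4)]

Answer: [(0, 4)]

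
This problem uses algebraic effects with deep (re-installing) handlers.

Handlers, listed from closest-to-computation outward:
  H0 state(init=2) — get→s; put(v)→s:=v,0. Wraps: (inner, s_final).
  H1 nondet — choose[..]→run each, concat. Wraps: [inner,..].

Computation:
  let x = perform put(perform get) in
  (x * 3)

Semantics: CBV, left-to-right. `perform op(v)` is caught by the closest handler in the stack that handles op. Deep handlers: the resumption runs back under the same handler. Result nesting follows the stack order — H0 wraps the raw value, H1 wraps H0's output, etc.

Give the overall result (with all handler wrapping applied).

Step-by-step:
get @ H0 ⇒ 2
put(2) @ H0 ⇒ s:=2
H0 returns (0, 2)
H1 returns [(0, 2)]
= [(0, 2)]

Answer: [(0, 2)]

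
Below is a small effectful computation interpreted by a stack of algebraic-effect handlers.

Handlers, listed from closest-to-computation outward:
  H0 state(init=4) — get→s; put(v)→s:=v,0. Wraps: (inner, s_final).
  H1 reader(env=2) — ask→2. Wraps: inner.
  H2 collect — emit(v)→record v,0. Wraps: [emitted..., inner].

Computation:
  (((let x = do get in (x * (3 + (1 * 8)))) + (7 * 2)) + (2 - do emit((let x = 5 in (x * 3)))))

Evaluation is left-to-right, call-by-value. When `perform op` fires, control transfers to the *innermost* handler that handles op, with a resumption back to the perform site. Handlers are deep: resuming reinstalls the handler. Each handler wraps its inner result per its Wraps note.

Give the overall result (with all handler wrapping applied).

Working:
get @ H0 ⇒ 4
emit(15) @ H2 ⇒ out+=15
H0 returns (60, 4)
H1 returns (60, 4)
H2 returns [15, (60, 4)]
= [15, (60, 4)]

Answer: [15, (60, 4)]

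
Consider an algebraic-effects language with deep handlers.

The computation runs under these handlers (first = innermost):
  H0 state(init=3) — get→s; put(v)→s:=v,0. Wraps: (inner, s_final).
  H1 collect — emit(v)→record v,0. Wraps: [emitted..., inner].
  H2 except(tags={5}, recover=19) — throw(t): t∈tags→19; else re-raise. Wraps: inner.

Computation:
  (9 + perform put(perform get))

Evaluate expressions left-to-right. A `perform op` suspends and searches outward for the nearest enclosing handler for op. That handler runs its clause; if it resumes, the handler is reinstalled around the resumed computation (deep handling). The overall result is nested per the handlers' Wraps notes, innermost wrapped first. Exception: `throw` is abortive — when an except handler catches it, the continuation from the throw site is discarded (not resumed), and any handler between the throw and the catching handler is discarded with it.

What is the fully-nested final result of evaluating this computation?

Answer: [(9, 3)]

Evaluation trace:
get @ H0 ⇒ 3
put(3) @ H0 ⇒ s:=3
H0 returns (9, 3)
H1 returns [(9, 3)]
H2 returns [(9, 3)]
= [(9, 3)]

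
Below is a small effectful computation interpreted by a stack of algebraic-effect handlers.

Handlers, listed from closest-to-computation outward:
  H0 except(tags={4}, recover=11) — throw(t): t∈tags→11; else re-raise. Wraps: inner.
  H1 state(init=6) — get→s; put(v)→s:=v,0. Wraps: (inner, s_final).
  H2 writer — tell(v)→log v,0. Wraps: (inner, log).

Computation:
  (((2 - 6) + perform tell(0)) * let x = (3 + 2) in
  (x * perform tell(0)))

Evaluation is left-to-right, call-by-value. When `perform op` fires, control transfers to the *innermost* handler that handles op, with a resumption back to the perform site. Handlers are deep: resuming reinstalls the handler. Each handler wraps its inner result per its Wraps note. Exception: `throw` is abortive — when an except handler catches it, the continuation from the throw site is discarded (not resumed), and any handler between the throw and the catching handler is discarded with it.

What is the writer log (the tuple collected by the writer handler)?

Working:
tell(0) @ H2 ⇒ log+=0
tell(0) @ H2 ⇒ log+=0
H0 returns 0
H1 returns (0, 6)
H2 returns ((0, 6), (0, 0))
= ((0, 6), (0, 0))

Answer: (0, 0)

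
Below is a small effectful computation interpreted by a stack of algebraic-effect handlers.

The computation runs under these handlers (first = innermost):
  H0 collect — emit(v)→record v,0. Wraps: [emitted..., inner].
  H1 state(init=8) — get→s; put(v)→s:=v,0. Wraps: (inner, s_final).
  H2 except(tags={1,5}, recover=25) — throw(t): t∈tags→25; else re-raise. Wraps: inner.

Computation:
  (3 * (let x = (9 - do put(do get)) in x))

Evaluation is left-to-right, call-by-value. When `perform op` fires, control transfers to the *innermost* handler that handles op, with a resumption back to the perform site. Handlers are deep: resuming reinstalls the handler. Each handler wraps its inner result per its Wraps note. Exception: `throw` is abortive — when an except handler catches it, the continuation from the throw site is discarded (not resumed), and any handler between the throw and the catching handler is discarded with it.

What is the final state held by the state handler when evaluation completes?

Working:
get @ H1 ⇒ 8
put(8) @ H1 ⇒ s:=8
H0 returns [27]
H1 returns ([27], 8)
H2 returns ([27], 8)
= ([27], 8)

Answer: 8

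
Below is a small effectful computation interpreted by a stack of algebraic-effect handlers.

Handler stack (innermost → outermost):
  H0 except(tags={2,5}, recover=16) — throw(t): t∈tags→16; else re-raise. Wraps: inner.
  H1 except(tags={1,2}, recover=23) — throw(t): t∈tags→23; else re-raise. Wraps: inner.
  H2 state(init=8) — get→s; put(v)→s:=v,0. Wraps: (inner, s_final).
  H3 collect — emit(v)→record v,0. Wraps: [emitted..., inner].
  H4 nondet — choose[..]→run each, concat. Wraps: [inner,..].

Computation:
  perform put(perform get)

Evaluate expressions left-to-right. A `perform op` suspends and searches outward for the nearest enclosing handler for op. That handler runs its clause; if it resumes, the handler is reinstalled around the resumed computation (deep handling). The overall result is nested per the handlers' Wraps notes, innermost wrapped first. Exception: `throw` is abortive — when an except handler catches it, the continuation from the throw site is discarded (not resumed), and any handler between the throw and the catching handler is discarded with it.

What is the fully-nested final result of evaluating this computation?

Working:
get @ H2 ⇒ 8
put(8) @ H2 ⇒ s:=8
H0 returns 0
H1 returns 0
H2 returns (0, 8)
H3 returns [(0, 8)]
H4 returns [[(0, 8)]]
= [[(0, 8)]]

Answer: [[(0, 8)]]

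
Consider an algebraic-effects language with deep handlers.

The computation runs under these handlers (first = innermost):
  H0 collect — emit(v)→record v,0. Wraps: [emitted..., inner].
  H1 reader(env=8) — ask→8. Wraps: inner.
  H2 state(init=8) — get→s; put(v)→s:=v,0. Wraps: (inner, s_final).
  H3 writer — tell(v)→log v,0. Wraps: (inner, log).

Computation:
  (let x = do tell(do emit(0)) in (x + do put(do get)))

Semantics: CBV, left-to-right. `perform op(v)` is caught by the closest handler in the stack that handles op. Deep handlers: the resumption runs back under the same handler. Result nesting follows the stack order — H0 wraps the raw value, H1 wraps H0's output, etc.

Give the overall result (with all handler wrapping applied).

Step-by-step:
emit(0) @ H0 ⇒ out+=0
tell(0) @ H3 ⇒ log+=0
get @ H2 ⇒ 8
put(8) @ H2 ⇒ s:=8
H0 returns [0, 0]
H1 returns [0, 0]
H2 returns ([0, 0], 8)
H3 returns (([0, 0], 8), (0))
= (([0, 0], 8), (0))

Answer: (([0, 0], 8), (0))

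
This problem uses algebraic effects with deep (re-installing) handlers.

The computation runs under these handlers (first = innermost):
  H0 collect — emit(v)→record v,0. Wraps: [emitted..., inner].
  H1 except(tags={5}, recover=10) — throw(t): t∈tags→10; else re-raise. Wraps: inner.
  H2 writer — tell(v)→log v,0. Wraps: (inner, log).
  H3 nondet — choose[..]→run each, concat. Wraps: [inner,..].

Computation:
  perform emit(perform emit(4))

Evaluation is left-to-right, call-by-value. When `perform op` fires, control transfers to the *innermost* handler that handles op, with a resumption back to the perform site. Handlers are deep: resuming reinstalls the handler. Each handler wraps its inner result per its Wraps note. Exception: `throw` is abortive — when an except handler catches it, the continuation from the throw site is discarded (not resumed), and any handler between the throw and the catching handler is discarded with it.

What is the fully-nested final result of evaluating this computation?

Answer: [([4, 0, 0], ())]

Step-by-step:
emit(4) @ H0 ⇒ out+=4
emit(0) @ H0 ⇒ out+=0
H0 returns [4, 0, 0]
H1 returns [4, 0, 0]
H2 returns ([4, 0, 0], ())
H3 returns [([4, 0, 0], ())]
= [([4, 0, 0], ())]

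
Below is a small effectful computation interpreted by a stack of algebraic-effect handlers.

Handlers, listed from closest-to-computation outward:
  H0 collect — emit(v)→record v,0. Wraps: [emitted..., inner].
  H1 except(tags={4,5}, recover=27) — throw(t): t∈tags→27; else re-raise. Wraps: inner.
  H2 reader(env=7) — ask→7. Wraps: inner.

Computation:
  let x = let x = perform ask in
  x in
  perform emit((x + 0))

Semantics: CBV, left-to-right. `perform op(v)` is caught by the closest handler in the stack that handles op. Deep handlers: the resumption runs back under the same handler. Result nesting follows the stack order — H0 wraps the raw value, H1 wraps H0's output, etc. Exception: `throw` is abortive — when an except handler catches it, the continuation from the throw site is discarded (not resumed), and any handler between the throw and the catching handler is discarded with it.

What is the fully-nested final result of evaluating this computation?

Working:
ask @ H2 ⇒ 7
emit(7) @ H0 ⇒ out+=7
H0 returns [7, 0]
H1 returns [7, 0]
H2 returns [7, 0]
= [7, 0]

Answer: [7, 0]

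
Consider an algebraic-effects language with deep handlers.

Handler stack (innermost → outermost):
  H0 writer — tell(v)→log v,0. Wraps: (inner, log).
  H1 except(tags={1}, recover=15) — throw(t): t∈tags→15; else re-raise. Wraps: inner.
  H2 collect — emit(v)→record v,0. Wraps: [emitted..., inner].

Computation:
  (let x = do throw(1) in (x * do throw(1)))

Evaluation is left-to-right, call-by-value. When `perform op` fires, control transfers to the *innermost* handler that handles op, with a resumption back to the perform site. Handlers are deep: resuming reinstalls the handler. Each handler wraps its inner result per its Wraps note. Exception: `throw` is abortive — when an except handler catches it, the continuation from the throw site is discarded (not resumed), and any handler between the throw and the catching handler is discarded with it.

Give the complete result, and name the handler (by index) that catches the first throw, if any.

Answer: [15] ; first throw caught by: H1

Evaluation trace:
throw(1) @ H1 caught ⇒ 15
H2 returns [15]
= [15]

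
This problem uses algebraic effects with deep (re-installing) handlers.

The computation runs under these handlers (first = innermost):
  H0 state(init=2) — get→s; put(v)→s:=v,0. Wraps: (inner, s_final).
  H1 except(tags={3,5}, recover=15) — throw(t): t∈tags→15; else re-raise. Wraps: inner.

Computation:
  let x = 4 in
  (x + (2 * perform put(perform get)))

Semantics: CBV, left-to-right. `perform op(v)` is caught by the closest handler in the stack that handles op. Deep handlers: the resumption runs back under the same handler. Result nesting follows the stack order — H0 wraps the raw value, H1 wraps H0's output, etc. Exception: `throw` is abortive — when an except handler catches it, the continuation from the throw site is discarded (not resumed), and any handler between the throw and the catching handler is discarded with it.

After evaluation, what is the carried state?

Answer: 2

Evaluation trace:
get @ H0 ⇒ 2
put(2) @ H0 ⇒ s:=2
H0 returns (4, 2)
H1 returns (4, 2)
= (4, 2)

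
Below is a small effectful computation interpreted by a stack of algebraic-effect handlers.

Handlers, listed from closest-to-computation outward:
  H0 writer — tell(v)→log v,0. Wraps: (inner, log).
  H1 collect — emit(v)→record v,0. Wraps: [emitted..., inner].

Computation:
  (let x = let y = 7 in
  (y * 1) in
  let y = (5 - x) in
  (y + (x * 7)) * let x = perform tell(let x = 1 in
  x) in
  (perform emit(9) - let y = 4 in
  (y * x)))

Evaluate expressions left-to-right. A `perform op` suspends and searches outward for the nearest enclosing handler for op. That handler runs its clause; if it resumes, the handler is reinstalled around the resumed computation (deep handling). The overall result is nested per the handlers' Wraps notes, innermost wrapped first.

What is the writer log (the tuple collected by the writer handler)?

Working:
tell(1) @ H0 ⇒ log+=1
emit(9) @ H1 ⇒ out+=9
H0 returns (0, (1))
H1 returns [9, (0, (1))]
= [9, (0, (1))]

Answer: (1)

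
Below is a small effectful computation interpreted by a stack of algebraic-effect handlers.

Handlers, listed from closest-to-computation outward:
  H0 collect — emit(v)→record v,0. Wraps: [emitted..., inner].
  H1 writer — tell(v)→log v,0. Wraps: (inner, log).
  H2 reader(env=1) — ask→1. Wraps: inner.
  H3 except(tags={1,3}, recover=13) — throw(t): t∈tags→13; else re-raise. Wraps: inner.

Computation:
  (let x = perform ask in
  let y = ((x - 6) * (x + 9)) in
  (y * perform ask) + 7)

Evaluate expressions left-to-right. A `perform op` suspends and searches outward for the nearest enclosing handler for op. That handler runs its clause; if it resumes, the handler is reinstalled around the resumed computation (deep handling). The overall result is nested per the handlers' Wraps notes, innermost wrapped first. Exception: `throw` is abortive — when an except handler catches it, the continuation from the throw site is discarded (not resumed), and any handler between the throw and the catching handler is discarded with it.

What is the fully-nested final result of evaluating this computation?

Answer: ([-43], ())

Step-by-step:
ask @ H2 ⇒ 1
ask @ H2 ⇒ 1
H0 returns [-43]
H1 returns ([-43], ())
H2 returns ([-43], ())
H3 returns ([-43], ())
= ([-43], ())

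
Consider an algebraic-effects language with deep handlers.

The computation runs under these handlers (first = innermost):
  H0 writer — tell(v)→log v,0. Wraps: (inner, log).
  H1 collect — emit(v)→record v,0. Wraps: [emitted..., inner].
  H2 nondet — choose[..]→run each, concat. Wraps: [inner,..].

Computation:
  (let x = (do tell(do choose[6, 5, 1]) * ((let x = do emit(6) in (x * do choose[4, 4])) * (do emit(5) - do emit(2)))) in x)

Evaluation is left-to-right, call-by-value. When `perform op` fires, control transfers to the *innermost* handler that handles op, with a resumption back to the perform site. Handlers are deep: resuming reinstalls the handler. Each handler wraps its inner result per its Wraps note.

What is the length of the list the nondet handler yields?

Step-by-step:
choose[6, 5, 1] @ H2
  branch[0] choose=6:
    tell(6) @ H0 ⇒ log+=6
    emit(6) @ H1 ⇒ out+=6
    choose[4, 4] @ H2
      branch[0] choose=4:
        emit(5) @ H1 ⇒ out+=5
        emit(2) @ H1 ⇒ out+=2
        H0 returns (0, (6))
        H1 returns [6, 5, 2, (0, (6))]
        H2 returns [[6, 5, 2, (0, (6))]]
      branch[1] choose=4:
        emit(5) @ H1 ⇒ out+=5
        emit(2) @ H1 ⇒ out+=2
        H0 returns (0, (6))
        H1 returns [6, 5, 2, (0, (6))]
        H2 returns [[6, 5, 2, (0, (6))]]
  branch[1] choose=5:
    tell(5) @ H0 ⇒ log+=5
    emit(6) @ H1 ⇒ out+=6
    choose[4, 4] @ H2
      branch[0] choose=4:
        emit(5) @ H1 ⇒ out+=5
        emit(2) @ H1 ⇒ out+=2
        H0 returns (0, (5))
        H1 returns [6, 5, 2, (0, (5))]
        H2 returns [[6, 5, 2, (0, (5))]]
      branch[1] choose=4:
        emit(5) @ H1 ⇒ out+=5
        emit(2) @ H1 ⇒ out+=2
        H0 returns (0, (5))
        H1 returns [6, 5, 2, (0, (5))]
        H2 returns [[6, 5, 2, (0, (5))]]
  branch[2] choose=1:
    tell(1) @ H0 ⇒ log+=1
    emit(6) @ H1 ⇒ out+=6
    choose[4, 4] @ H2
      branch[0] choose=4:
        emit(5) @ H1 ⇒ out+=5
        emit(2) @ H1 ⇒ out+=2
        H0 returns (0, (1))
        H1 returns [6, 5, 2, (0, (1))]
        H2 returns [[6, 5, 2, (0, (1))]]
      branch[1] choose=4:
        emit(5) @ H1 ⇒ out+=5
        emit(2) @ H1 ⇒ out+=2
        H0 returns (0, (1))
        H1 returns [6, 5, 2, (0, (1))]
        H2 returns [[6, 5, 2, (0, (1))]]
= [[6, 5, 2, (0, (6))], [6, 5, 2, (0, (6))], [6, 5, 2, (0, (5))], [6, 5, 2, (0, (5))], [6, 5, 2, (0, (1))], [6, 5, 2, (0, (1))]]

Answer: 6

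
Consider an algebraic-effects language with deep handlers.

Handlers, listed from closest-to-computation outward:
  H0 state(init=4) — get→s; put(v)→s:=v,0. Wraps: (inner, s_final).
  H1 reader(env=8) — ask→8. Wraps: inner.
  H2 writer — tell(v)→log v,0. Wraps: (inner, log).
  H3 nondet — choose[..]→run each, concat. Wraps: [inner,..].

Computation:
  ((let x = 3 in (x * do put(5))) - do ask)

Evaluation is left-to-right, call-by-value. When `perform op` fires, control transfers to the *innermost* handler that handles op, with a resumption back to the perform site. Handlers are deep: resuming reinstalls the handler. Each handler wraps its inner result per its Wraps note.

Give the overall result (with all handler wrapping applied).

Working:
put(5) @ H0 ⇒ s:=5
ask @ H1 ⇒ 8
H0 returns (-8, 5)
H1 returns (-8, 5)
H2 returns ((-8, 5), ())
H3 returns [((-8, 5), ())]
= [((-8, 5), ())]

Answer: [((-8, 5), ())]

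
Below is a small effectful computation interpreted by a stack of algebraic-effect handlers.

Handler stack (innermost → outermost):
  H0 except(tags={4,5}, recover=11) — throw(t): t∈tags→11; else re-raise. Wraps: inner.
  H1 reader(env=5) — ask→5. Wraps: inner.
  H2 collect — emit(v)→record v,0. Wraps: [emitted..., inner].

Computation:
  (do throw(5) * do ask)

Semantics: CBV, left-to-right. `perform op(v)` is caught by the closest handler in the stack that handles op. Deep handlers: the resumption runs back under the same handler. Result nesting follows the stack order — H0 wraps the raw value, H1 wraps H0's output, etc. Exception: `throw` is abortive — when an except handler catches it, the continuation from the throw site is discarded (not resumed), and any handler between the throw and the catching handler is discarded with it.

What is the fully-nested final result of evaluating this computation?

Step-by-step:
throw(5) @ H0 caught ⇒ 11
H1 returns 11
H2 returns [11]
= [11]

Answer: [11]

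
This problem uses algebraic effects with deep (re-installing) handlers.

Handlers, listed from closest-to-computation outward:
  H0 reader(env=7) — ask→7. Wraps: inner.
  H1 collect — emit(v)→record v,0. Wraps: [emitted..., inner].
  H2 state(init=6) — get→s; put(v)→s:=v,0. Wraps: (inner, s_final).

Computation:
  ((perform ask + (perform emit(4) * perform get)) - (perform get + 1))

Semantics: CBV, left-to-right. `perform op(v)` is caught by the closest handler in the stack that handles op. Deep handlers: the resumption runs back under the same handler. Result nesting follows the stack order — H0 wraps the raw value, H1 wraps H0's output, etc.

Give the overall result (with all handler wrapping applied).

Step-by-step:
ask @ H0 ⇒ 7
emit(4) @ H1 ⇒ out+=4
get @ H2 ⇒ 6
get @ H2 ⇒ 6
H0 returns 0
H1 returns [4, 0]
H2 returns ([4, 0], 6)
= ([4, 0], 6)

Answer: ([4, 0], 6)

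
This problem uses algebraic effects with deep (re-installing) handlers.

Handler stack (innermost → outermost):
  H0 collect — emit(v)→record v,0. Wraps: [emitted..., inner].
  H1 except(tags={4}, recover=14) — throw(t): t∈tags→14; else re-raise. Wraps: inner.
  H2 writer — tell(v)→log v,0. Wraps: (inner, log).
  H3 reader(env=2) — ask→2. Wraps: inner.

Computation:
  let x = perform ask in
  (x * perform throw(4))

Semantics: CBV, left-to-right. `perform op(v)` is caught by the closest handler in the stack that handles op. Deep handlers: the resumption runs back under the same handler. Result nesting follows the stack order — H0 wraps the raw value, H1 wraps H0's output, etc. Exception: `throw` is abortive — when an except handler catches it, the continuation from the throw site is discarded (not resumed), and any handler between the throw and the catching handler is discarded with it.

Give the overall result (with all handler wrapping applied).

Answer: (14, ())

Evaluation trace:
ask @ H3 ⇒ 2
throw(4) @ H1 caught ⇒ 14
H2 returns (14, ())
H3 returns (14, ())
= (14, ())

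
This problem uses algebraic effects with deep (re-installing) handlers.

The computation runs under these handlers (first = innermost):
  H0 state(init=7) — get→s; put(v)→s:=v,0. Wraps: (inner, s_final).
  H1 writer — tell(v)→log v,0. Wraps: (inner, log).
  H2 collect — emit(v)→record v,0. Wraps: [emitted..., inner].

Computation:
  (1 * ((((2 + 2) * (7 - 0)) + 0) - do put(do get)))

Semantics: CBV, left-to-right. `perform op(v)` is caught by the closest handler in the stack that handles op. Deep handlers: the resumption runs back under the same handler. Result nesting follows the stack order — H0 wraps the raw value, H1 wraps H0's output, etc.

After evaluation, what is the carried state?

Working:
get @ H0 ⇒ 7
put(7) @ H0 ⇒ s:=7
H0 returns (28, 7)
H1 returns ((28, 7), ())
H2 returns [((28, 7), ())]
= [((28, 7), ())]

Answer: 7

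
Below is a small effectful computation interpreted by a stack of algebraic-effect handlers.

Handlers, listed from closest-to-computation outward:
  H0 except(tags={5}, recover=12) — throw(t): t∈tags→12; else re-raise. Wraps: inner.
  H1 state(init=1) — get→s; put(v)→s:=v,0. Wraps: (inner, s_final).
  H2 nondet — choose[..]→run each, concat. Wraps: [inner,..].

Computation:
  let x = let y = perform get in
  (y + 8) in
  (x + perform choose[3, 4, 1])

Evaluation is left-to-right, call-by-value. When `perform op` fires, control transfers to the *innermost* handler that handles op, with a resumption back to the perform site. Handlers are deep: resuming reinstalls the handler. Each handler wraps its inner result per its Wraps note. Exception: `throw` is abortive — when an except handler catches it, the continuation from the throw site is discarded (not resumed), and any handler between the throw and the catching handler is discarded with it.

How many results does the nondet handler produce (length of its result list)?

Answer: 3

Step-by-step:
get @ H1 ⇒ 1
choose[3, 4, 1] @ H2
  branch[0] choose=3:
    H0 returns 12
    H1 returns (12, 1)
    H2 returns [(12, 1)]
  branch[1] choose=4:
    H0 returns 13
    H1 returns (13, 1)
    H2 returns [(13, 1)]
  branch[2] choose=1:
    H0 returns 10
    H1 returns (10, 1)
    H2 returns [(10, 1)]
= [(12, 1), (13, 1), (10, 1)]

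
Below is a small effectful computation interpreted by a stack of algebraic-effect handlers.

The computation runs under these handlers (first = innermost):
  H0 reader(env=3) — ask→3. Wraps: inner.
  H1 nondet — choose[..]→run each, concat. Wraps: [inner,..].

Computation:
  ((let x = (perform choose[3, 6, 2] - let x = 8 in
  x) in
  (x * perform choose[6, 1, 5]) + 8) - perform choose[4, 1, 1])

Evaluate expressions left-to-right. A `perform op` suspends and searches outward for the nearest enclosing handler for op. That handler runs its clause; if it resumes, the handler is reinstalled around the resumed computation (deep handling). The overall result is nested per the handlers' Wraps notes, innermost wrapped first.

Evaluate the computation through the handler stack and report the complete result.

Working:
choose[3, 6, 2] @ H1
  branch[0] choose=3:
    choose[6, 1, 5] @ H1
      branch[0] choose=6:
        choose[4, 1, 1] @ H1
          branch[0] choose=4:
            H0 returns -26
            H1 returns [-26]
          branch[1] choose=1:
            H0 returns -23
            H1 returns [-23]
          branch[2] choose=1:
            H0 returns -23
            H1 returns [-23]
      branch[1] choose=1:
        choose[4, 1, 1] @ H1
          branch[0] choose=4:
            H0 returns -1
            H1 returns [-1]
          branch[1] choose=1:
            H0 returns 2
            H1 returns [2]
          branch[2] choose=1:
            H0 returns 2
            H1 returns [2]
      branch[2] choose=5:
        choose[4, 1, 1] @ H1
          branch[0] choose=4:
            H0 returns -21
            H1 returns [-21]
          branch[1] choose=1:
            H0 returns -18
            H1 returns [-18]
          branch[2] choose=1:
            H0 returns -18
            H1 returns [-18]
  branch[1] choose=6:
    choose[6, 1, 5] @ H1
      branch[0] choose=6:
        choose[4, 1, 1] @ H1
          branch[0] choose=4:
            H0 returns -8
            H1 returns [-8]
          branch[1] choose=1:
            H0 returns -5
            H1 returns [-5]
          branch[2] choose=1:
            H0 returns -5
            H1 returns [-5]
      branch[1] choose=1:
        choose[4, 1, 1] @ H1
          branch[0] choose=4:
            H0 returns 2
            H1 returns [2]
          branch[1] choose=1:
            H0 returns 5
            H1 returns [5]
          branch[2] choose=1:
            H0 returns 5
            H1 returns [5]
      branch[2] choose=5:
        choose[4, 1, 1] @ H1
          branch[0] choose=4:
            H0 returns -6
            H1 returns [-6]
          branch[1] choose=1:
            H0 returns -3
            H1 returns [-3]
          branch[2] choose=1:
            H0 returns -3
            H1 returns [-3]
  branch[2] choose=2:
    choose[6, 1, 5] @ H1
      branch[0] choose=6:
        choose[4, 1, 1] @ H1
          branch[0] choose=4:
            H0 returns -32
            H1 returns [-32]
          branch[1] choose=1:
            H0 returns -29
            H1 returns [-29]
          branch[2] choose=1:
            H0 returns -29
            H1 returns [-29]
      branch[1] choose=1:
        choose[4, 1, 1] @ H1
          branch[0] choose=4:
            H0 returns -2
            H1 returns [-2]
          branch[1] choose=1:
            H0 returns 1
            H1 returns [1]
          branch[2] choose=1:
            H0 returns 1
            H1 returns [1]
      branch[2] choose=5:
        choose[4, 1, 1] @ H1
          branch[0] choose=4:
            H0 returns -26
            H1 returns [-26]
          branch[1] choose=1:
            H0 returns -23
            H1 returns [-23]
          branch[2] choose=1:
            H0 returns -23
            H1 returns [-23]
= [-26, -23, -23, -1, 2, 2, -21, -18, -18, -8, -5, -5, 2, 5, 5, -6, -3, -3, -32, -29, -29, -2, 1, 1, -26, -23, -23]

Answer: [-26, -23, -23, -1, 2, 2, -21, -18, -18, -8, -5, -5, 2, 5, 5, -6, -3, -3, -32, -29, -29, -2, 1, 1, -26, -23, -23]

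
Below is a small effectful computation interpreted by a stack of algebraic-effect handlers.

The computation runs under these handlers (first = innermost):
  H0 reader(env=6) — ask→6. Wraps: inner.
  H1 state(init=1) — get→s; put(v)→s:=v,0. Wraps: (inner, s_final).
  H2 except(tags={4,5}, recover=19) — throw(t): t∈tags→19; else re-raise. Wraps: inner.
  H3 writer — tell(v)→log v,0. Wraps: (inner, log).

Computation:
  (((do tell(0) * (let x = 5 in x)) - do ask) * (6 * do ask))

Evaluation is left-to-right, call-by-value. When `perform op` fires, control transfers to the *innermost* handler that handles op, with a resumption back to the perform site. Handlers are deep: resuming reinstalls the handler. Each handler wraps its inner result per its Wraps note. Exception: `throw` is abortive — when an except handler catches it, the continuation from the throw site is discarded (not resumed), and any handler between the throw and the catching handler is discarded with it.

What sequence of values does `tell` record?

Answer: (0)

Evaluation trace:
tell(0) @ H3 ⇒ log+=0
ask @ H0 ⇒ 6
ask @ H0 ⇒ 6
H0 returns -216
H1 returns (-216, 1)
H2 returns (-216, 1)
H3 returns ((-216, 1), (0))
= ((-216, 1), (0))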